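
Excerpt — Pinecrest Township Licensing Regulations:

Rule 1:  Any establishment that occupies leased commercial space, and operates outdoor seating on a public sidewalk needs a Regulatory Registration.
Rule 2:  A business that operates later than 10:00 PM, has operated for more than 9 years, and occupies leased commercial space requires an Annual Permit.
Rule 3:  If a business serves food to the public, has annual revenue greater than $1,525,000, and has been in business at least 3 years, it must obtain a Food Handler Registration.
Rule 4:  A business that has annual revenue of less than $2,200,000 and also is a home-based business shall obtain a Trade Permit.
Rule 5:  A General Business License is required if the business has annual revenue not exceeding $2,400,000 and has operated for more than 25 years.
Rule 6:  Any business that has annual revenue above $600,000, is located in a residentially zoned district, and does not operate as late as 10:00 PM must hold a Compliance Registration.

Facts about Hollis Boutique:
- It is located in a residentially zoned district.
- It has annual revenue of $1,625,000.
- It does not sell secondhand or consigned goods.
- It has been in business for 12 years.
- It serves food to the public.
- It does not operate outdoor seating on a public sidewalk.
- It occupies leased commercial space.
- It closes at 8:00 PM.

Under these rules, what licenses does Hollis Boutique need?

Compliance Registration, Food Handler Registration

Rule 1: occupies leased commercial space; does not operate outdoor seating on a public sidewalk → Regulatory Registration not required.
Rule 2: closes 8:00 PM, at/before 10:00 PM; years in business 12 > 9; occupies leased commercial space → Annual Permit not required.
Rule 3: serves food to the public; revenue $1,625,000 > $1,525,000; years in business 12 ≥ 3 → Food Handler Registration required.
Rule 4: revenue $1,625,000 < $2,200,000; occupies leased commercial space (not: is a home-based business) → Trade Permit not required.
Rule 5: revenue $1,625,000 ≤ $2,400,000; years in business 12 ≤ 25 → General Business License not required.
Rule 6: revenue $1,625,000 > $600,000; is located in a residentially zoned district; closes 8:00 PM, at/before 10:00 PM → Compliance Registration required.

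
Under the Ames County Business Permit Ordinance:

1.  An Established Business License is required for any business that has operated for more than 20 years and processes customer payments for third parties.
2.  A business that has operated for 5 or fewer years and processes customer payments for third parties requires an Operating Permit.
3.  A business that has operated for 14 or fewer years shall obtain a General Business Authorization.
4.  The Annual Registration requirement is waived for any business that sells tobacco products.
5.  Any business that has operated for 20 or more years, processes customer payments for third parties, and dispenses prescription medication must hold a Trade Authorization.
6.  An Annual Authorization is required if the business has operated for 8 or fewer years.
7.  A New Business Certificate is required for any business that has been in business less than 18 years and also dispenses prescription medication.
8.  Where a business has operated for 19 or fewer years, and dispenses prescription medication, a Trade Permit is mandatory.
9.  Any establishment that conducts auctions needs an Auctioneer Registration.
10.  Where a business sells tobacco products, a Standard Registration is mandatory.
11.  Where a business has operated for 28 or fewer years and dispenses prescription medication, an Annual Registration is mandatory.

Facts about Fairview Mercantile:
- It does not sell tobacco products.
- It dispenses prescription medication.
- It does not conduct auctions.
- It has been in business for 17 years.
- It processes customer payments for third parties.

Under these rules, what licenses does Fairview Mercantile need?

1. years in business 17 ≤ 20; processes customer payments for third parties → Established Business License not required.
2. years in business 17 > 5; processes customer payments for third parties → Operating Permit not required.
3. years in business 17 > 14 → General Business Authorization not required.
4. does not sell tobacco products → Annual Registration exemption does not apply.
5. years in business 17 < 20; processes customer payments for third parties; dispenses prescription medication → Trade Authorization not required.
6. years in business 17 > 8 → Annual Authorization not required.
7. years in business 17 < 18; dispenses prescription medication → New Business Certificate required.
8. years in business 17 ≤ 19; dispenses prescription medication → Trade Permit required.
9. does not conduct auctions → Auctioneer Registration not required.
10. does not sell tobacco products → Standard Registration not required.
11. years in business 17 ≤ 28; dispenses prescription medication → Annual Registration required.

Annual Registration, New Business Certificate, Trade Permit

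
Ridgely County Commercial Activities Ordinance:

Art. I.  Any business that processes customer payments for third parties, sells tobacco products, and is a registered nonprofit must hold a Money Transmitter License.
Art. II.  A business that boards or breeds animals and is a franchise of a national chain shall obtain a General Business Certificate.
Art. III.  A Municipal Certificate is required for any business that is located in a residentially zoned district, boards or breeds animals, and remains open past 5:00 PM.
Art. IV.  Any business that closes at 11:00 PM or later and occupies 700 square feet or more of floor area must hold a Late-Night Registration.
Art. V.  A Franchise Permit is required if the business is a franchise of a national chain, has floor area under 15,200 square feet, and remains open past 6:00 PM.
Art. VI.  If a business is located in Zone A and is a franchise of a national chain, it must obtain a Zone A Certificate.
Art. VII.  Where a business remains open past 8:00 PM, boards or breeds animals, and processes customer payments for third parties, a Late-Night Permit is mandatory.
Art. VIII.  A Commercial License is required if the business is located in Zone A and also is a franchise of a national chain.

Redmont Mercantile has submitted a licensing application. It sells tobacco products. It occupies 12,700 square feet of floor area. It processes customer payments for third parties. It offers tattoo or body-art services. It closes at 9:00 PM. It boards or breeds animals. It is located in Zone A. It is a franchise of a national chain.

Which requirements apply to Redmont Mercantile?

Commercial License, Franchise Permit, General Business Certificate, Late-Night Permit, Zone A Certificate

Art. I. processes customer payments for third parties; sells tobacco products; is a franchise of a national chain (not: is a registered nonprofit) → Money Transmitter License not required.
Art. II. boards or breeds animals; is a franchise of a national chain → General Business Certificate required.
Art. III. is located in Zone A (not: is located in a residentially zoned district); boards or breeds animals; closes 9:00 PM, after 5:00 PM → Municipal Certificate not required.
Art. IV. closes 9:00 PM, at/before 11:00 PM; floor area 12,700 square feet ≥ 700 square feet → Late-Night Registration not required.
Art. V. is a franchise of a national chain; floor area 12,700 square feet < 15,200 square feet; closes 9:00 PM, after 6:00 PM → Franchise Permit required.
Art. VI. is located in Zone A; is a franchise of a national chain → Zone A Certificate required.
Art. VII. closes 9:00 PM, after 8:00 PM; boards or breeds animals; processes customer payments for third parties → Late-Night Permit required.
Art. VIII. is located in Zone A; is a franchise of a national chain → Commercial License required.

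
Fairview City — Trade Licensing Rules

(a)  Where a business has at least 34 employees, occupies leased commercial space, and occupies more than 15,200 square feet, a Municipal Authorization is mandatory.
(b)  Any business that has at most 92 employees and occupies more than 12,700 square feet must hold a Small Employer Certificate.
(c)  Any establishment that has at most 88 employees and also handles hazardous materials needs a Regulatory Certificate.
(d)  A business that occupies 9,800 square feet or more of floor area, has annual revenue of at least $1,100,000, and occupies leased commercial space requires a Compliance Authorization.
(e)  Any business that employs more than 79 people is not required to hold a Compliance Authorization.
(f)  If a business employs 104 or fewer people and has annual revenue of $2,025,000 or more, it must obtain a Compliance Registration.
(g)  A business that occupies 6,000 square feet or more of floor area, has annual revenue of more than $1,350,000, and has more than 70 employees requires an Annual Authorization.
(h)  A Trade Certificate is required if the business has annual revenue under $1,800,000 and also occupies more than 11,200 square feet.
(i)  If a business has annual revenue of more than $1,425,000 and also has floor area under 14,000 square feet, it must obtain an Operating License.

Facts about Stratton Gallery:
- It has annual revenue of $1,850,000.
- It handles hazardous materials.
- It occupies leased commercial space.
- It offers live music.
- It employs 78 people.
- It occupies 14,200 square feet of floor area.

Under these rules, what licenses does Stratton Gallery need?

(a) employees 78 ≥ 34; occupies leased commercial space; floor area 14,200 square feet ≤ 15,200 square feet → Municipal Authorization not required.
(b) employees 78 ≤ 92; floor area 14,200 square feet > 12,700 square feet → Small Employer Certificate required.
(c) employees 78 ≤ 88; handles hazardous materials → Regulatory Certificate required.
(d) floor area 14,200 square feet ≥ 9,800 square feet; revenue $1,850,000 ≥ $1,100,000; occupies leased commercial space → Compliance Authorization required.
(e) employees 78 ≤ 79 → Compliance Authorization exemption does not apply.
(f) employees 78 ≤ 104; revenue $1,850,000 < $2,025,000 → Compliance Registration not required.
(g) floor area 14,200 square feet ≥ 6,000 square feet; revenue $1,850,000 > $1,350,000; employees 78 > 70 → Annual Authorization required.
(h) revenue $1,850,000 ≥ $1,800,000; floor area 14,200 square feet > 11,200 square feet → Trade Certificate not required.
(i) revenue $1,850,000 > $1,425,000; floor area 14,200 square feet ≥ 14,000 square feet → Operating License not required.

Annual Authorization, Compliance Authorization, Regulatory Certificate, Small Employer Certificate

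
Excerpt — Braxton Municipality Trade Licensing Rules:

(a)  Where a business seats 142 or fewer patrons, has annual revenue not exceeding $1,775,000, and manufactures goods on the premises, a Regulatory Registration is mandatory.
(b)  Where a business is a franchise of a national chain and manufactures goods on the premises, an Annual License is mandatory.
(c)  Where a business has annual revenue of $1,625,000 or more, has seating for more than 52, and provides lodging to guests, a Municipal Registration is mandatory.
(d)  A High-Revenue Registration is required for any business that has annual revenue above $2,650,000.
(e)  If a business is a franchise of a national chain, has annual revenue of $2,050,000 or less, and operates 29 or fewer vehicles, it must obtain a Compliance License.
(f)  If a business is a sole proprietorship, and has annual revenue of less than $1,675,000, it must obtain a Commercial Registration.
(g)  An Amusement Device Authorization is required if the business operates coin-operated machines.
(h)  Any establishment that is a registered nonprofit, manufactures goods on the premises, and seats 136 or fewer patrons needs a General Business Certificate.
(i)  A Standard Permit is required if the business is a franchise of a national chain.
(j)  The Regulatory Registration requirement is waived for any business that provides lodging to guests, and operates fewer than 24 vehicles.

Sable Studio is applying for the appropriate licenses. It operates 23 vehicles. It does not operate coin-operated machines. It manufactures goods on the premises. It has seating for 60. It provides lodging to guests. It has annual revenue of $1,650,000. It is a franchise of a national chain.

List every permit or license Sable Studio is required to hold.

(a) seating 60 ≤ 142; revenue $1,650,000 ≤ $1,775,000; manufactures goods on the premises → Regulatory Registration required.
(b) is a franchise of a national chain; manufactures goods on the premises → Annual License required.
(c) revenue $1,650,000 ≥ $1,625,000; seating 60 > 52; provides lodging to guests → Municipal Registration required.
(d) revenue $1,650,000 ≤ $2,650,000 → High-Revenue Registration not required.
(e) is a franchise of a national chain; revenue $1,650,000 ≤ $2,050,000; vehicles 23 ≤ 29 → Compliance License required.
(f) is a franchise of a national chain (not: is a sole proprietorship); revenue $1,650,000 < $1,675,000 → Commercial Registration not required.
(g) does not operate coin-operated machines → Amusement Device Authorization not required.
(h) is a franchise of a national chain (not: is a registered nonprofit); manufactures goods on the premises; seating 60 ≤ 136 → General Business Certificate not required.
(i) is a franchise of a national chain → Standard Permit required.
(j) provides lodging to guests; vehicles 23 < 24 → exempt from Regulatory Registration.

Annual License, Compliance License, Municipal Registration, Standard Permit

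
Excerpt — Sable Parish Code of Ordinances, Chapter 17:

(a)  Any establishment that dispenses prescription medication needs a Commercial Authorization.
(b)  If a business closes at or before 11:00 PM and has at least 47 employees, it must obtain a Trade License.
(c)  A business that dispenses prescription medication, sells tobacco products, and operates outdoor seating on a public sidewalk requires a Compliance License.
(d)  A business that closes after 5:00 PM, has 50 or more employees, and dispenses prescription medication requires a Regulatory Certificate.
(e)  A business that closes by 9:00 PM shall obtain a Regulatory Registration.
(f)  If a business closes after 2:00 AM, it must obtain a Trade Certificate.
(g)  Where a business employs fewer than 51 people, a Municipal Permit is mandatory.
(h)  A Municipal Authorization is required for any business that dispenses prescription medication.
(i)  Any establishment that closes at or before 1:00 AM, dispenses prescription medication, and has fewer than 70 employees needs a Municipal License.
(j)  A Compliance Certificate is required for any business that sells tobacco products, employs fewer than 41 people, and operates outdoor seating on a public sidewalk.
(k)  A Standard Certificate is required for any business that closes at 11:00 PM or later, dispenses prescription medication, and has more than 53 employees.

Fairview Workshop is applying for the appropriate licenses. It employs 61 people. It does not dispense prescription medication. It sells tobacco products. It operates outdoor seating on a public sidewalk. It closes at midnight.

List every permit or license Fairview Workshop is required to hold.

(a) does not dispense prescription medication → Commercial Authorization not required.
(b) closes midnight, after 11:00 PM; employees 61 ≥ 47 → Trade License not required.
(c) does not dispense prescription medication; sells tobacco products; operates outdoor seating on a public sidewalk → Compliance License not required.
(d) closes midnight, after 5:00 PM; employees 61 ≥ 50; does not dispense prescription medication → Regulatory Certificate not required.
(e) closes midnight, after 9:00 PM → Regulatory Registration not required.
(f) closes midnight, at/before 2:00 AM → Trade Certificate not required.
(g) employees 61 ≥ 51 → Municipal Permit not required.
(h) does not dispense prescription medication → Municipal Authorization not required.
(i) closes midnight, at/before 1:00 AM; does not dispense prescription medication; employees 61 < 70 → Municipal License not required.
(j) sells tobacco products; employees 61 ≥ 41; operates outdoor seating on a public sidewalk → Compliance Certificate not required.
(k) closes midnight, after 11:00 PM; does not dispense prescription medication; employees 61 > 53 → Standard Certificate not required.

None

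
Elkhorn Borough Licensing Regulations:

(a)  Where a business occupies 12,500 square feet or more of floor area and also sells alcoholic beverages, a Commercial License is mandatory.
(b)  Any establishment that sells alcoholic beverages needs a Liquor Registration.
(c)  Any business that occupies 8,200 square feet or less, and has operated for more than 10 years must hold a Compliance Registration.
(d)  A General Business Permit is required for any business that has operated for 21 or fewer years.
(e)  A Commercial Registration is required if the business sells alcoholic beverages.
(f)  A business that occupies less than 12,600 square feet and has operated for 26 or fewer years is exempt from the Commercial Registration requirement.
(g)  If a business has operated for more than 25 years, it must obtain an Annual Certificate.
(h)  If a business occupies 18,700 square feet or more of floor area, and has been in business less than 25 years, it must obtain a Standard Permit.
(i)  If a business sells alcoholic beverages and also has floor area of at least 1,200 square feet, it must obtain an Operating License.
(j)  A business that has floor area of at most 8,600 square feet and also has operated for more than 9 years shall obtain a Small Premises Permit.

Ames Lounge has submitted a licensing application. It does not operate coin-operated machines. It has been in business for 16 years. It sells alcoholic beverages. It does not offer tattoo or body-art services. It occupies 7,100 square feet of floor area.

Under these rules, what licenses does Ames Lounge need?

Compliance Registration, General Business Permit, Liquor Registration, Operating License, Small Premises Permit

(a) floor area 7,100 square feet < 12,500 square feet; sells alcoholic beverages → Commercial License not required.
(b) sells alcoholic beverages → Liquor Registration required.
(c) floor area 7,100 square feet ≤ 8,200 square feet; years in business 16 > 10 → Compliance Registration required.
(d) years in business 16 ≤ 21 → General Business Permit required.
(e) sells alcoholic beverages → Commercial Registration required.
(f) floor area 7,100 square feet < 12,600 square feet; years in business 16 ≤ 26 → exempt from Commercial Registration.
(g) years in business 16 ≤ 25 → Annual Certificate not required.
(h) floor area 7,100 square feet < 18,700 square feet; years in business 16 < 25 → Standard Permit not required.
(i) sells alcoholic beverages; floor area 7,100 square feet ≥ 1,200 square feet → Operating License required.
(j) floor area 7,100 square feet ≤ 8,600 square feet; years in business 16 > 9 → Small Premises Permit required.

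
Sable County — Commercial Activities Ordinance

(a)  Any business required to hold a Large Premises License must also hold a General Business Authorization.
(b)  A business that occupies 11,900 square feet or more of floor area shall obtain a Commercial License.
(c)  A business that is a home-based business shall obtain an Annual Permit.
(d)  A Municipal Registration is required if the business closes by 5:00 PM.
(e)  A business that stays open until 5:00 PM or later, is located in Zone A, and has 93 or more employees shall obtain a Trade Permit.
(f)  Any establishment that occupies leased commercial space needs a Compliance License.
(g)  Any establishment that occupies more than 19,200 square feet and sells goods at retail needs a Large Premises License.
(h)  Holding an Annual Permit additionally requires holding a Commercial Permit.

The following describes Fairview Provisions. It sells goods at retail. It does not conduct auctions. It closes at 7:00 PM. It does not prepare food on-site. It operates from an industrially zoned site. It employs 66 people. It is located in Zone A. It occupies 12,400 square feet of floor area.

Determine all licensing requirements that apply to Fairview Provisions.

Commercial License

(a) Large Premises License is not required → no effect.
(b) floor area 12,400 square feet ≥ 11,900 square feet → Commercial License required.
(c) operates from an industrially zoned site (not: is a home-based business) → Annual Permit not required.
(d) closes 7:00 PM, after 5:00 PM → Municipal Registration not required.
(e) closes 7:00 PM, after 5:00 PM; is located in Zone A; employees 66 < 93 → Trade Permit not required.
(f) operates from an industrially zoned site (not: occupies leased commercial space) → Compliance License not required.
(g) floor area 12,400 square feet ≤ 19,200 square feet; sells goods at retail → Large Premises License not required.
(h) Annual Permit is not required → no effect.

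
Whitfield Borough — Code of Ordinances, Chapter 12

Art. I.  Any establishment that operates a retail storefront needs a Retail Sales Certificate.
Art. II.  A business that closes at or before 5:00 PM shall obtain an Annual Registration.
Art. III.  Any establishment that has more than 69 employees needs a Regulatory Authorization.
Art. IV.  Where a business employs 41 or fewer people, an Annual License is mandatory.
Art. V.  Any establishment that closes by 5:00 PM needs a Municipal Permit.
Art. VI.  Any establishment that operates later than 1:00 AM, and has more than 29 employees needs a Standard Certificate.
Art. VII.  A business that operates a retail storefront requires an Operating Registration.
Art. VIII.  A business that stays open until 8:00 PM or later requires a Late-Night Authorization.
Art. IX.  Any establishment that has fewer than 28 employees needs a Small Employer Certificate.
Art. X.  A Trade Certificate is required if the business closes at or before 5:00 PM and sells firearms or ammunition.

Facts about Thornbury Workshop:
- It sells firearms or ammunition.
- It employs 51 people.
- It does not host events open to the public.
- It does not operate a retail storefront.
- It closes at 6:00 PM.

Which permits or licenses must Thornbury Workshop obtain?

None

Art. I. does not operate a retail storefront → Retail Sales Certificate not required.
Art. II. closes 6:00 PM, after 5:00 PM → Annual Registration not required.
Art. III. employees 51 ≤ 69 → Regulatory Authorization not required.
Art. IV. employees 51 > 41 → Annual License not required.
Art. V. closes 6:00 PM, after 5:00 PM → Municipal Permit not required.
Art. VI. closes 6:00 PM, at/before 1:00 AM; employees 51 > 29 → Standard Certificate not required.
Art. VII. does not operate a retail storefront → Operating Registration not required.
Art. VIII. closes 6:00 PM, at/before 8:00 PM → Late-Night Authorization not required.
Art. IX. employees 51 ≥ 28 → Small Employer Certificate not required.
Art. X. closes 6:00 PM, after 5:00 PM; sells firearms or ammunition → Trade Certificate not required.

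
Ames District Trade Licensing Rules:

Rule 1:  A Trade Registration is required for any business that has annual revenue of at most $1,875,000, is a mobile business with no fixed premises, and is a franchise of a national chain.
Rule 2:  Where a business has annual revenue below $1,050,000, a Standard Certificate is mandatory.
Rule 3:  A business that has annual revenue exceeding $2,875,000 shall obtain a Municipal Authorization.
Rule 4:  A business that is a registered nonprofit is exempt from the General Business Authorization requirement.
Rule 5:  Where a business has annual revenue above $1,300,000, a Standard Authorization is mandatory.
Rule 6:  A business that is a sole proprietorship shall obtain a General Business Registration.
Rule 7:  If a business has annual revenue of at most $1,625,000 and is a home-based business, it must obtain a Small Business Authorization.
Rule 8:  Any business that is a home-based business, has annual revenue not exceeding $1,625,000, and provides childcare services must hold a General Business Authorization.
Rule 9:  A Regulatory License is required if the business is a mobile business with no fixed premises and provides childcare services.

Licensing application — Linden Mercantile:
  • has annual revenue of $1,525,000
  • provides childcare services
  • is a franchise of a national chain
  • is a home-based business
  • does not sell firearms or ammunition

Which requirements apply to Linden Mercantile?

Rule 1: revenue $1,525,000 ≤ $1,875,000; is a home-based business (not: is a mobile business with no fixed premises); is a franchise of a national chain → Trade Registration not required.
Rule 2: revenue $1,525,000 ≥ $1,050,000 → Standard Certificate not required.
Rule 3: revenue $1,525,000 ≤ $2,875,000 → Municipal Authorization not required.
Rule 4: is a franchise of a national chain (not: is a registered nonprofit) → General Business Authorization exemption does not apply.
Rule 5: revenue $1,525,000 > $1,300,000 → Standard Authorization required.
Rule 6: is a franchise of a national chain (not: is a sole proprietorship) → General Business Registration not required.
Rule 7: revenue $1,525,000 ≤ $1,625,000; is a home-based business → Small Business Authorization required.
Rule 8: is a home-based business; revenue $1,525,000 ≤ $1,625,000; provides childcare services → General Business Authorization required.
Rule 9: is a home-based business (not: is a mobile business with no fixed premises); provides childcare services → Regulatory License not required.

General Business Authorization, Small Business Authorization, Standard Authorization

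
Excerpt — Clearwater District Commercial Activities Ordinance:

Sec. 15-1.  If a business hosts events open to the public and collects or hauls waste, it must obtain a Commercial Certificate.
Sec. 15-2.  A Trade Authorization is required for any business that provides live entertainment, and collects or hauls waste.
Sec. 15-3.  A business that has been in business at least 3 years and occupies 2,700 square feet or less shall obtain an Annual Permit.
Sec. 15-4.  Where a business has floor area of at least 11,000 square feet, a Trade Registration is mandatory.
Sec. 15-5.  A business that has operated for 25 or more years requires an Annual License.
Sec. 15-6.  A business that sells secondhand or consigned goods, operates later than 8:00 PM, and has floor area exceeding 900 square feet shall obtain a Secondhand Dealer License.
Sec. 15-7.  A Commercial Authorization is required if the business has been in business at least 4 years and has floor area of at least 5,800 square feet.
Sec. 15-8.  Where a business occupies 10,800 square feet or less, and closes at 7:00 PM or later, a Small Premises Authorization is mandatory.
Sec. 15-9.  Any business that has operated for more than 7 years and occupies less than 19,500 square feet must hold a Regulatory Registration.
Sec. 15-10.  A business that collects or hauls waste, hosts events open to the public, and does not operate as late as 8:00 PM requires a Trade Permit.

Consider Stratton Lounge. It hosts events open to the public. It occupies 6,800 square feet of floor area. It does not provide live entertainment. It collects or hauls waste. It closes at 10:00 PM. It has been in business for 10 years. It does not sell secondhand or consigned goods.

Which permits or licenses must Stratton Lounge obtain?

Commercial Authorization, Commercial Certificate, Regulatory Registration, Small Premises Authorization

Sec. 15-1. hosts events open to the public; collects or hauls waste → Commercial Certificate required.
Sec. 15-2. does not provide live entertainment; collects or hauls waste → Trade Authorization not required.
Sec. 15-3. years in business 10 ≥ 3; floor area 6,800 square feet > 2,700 square feet → Annual Permit not required.
Sec. 15-4. floor area 6,800 square feet < 11,000 square feet → Trade Registration not required.
Sec. 15-5. years in business 10 < 25 → Annual License not required.
Sec. 15-6. does not sell secondhand or consigned goods; closes 10:00 PM, after 8:00 PM; floor area 6,800 square feet > 900 square feet → Secondhand Dealer License not required.
Sec. 15-7. years in business 10 ≥ 4; floor area 6,800 square feet ≥ 5,800 square feet → Commercial Authorization required.
Sec. 15-8. floor area 6,800 square feet ≤ 10,800 square feet; closes 10:00 PM, after 7:00 PM → Small Premises Authorization required.
Sec. 15-9. years in business 10 > 7; floor area 6,800 square feet < 19,500 square feet → Regulatory Registration required.
Sec. 15-10. collects or hauls waste; hosts events open to the public; closes 10:00 PM, after 8:00 PM → Trade Permit not required.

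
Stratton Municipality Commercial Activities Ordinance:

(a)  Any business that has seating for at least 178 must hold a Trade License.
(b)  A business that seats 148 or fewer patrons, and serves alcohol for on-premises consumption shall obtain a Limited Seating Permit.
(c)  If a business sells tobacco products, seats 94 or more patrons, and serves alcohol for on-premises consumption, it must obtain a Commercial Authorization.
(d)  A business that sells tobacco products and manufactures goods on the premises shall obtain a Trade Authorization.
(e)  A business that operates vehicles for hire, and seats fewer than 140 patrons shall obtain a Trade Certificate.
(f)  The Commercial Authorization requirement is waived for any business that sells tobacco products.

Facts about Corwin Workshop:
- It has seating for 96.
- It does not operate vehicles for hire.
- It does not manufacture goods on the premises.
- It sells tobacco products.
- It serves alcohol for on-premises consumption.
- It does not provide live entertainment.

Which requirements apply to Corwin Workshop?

(a) seating 96 < 178 → Trade License not required.
(b) seating 96 ≤ 148; serves alcohol for on-premises consumption → Limited Seating Permit required.
(c) sells tobacco products; seating 96 ≥ 94; serves alcohol for on-premises consumption → Commercial Authorization required.
(d) sells tobacco products; does not manufacture goods on the premises → Trade Authorization not required.
(e) does not operate vehicles for hire; seating 96 < 140 → Trade Certificate not required.
(f) sells tobacco products → exempt from Commercial Authorization.

Limited Seating Permit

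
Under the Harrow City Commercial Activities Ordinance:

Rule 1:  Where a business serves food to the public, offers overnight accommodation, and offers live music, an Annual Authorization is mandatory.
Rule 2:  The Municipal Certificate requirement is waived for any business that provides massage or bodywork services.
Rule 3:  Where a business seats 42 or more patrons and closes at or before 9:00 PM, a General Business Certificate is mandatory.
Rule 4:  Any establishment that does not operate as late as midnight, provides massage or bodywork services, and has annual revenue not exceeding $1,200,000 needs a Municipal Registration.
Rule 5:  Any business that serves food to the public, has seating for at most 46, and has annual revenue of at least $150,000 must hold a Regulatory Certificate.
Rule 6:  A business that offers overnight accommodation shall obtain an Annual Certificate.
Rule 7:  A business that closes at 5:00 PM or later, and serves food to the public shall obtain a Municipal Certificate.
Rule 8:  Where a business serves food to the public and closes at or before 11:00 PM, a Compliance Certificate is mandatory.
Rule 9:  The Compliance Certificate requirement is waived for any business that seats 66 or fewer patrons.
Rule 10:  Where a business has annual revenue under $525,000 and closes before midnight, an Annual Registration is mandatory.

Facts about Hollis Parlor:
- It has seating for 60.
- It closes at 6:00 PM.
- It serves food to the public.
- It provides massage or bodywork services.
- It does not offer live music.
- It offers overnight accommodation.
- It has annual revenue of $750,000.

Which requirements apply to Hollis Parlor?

Rule 1: serves food to the public; offers overnight accommodation; does not offer live music → Annual Authorization not required.
Rule 2: provides massage or bodywork services → exempt from Municipal Certificate.
Rule 3: seating 60 ≥ 42; closes 6:00 PM, at/before 9:00 PM → General Business Certificate required.
Rule 4: closes 6:00 PM, at/before midnight; provides massage or bodywork services; revenue $750,000 ≤ $1,200,000 → Municipal Registration required.
Rule 5: serves food to the public; seating 60 > 46; revenue $750,000 ≥ $150,000 → Regulatory Certificate not required.
Rule 6: offers overnight accommodation → Annual Certificate required.
Rule 7: closes 6:00 PM, after 5:00 PM; serves food to the public → Municipal Certificate required.
Rule 8: serves food to the public; closes 6:00 PM, at/before 11:00 PM → Compliance Certificate required.
Rule 9: seating 60 ≤ 66 → exempt from Compliance Certificate.
Rule 10: revenue $750,000 ≥ $525,000; closes 6:00 PM, at/before midnight → Annual Registration not required.

Annual Certificate, General Business Certificate, Municipal Registration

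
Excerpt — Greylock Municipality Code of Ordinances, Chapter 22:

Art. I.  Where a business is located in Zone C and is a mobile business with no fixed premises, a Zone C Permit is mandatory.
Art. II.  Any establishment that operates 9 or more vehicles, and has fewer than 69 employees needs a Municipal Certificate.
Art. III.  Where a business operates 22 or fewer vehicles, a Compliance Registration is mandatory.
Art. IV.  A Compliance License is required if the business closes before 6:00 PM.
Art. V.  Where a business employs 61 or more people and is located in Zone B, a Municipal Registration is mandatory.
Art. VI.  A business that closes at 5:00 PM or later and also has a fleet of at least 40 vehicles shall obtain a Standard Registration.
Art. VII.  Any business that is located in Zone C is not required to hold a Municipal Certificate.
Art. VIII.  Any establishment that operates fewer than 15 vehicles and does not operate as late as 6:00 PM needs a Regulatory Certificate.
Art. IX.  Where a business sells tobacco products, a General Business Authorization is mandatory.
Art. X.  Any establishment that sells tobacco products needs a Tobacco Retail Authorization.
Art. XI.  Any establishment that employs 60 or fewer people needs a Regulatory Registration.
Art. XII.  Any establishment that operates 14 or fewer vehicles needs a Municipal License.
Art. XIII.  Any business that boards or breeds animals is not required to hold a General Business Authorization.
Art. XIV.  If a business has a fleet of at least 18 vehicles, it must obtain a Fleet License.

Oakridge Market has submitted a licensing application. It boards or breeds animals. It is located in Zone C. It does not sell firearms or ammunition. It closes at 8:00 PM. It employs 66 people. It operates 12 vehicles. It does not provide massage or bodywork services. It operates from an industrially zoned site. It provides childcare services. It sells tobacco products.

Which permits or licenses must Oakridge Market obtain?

Compliance Registration, Municipal License, Tobacco Retail Authorization

Art. I. is located in Zone C; operates from an industrially zoned site (not: is a mobile business with no fixed premises) → Zone C Permit not required.
Art. II. vehicles 12 ≥ 9; employees 66 < 69 → Municipal Certificate required.
Art. III. vehicles 12 ≤ 22 → Compliance Registration required.
Art. IV. closes 8:00 PM, after 6:00 PM → Compliance License not required.
Art. V. employees 66 ≥ 61; is located in Zone C (not: is located in Zone B) → Municipal Registration not required.
Art. VI. closes 8:00 PM, after 5:00 PM; vehicles 12 < 40 → Standard Registration not required.
Art. VII. is located in Zone C → exempt from Municipal Certificate.
Art. VIII. vehicles 12 < 15; closes 8:00 PM, after 6:00 PM → Regulatory Certificate not required.
Art. IX. sells tobacco products → General Business Authorization required.
Art. X. sells tobacco products → Tobacco Retail Authorization required.
Art. XI. employees 66 > 60 → Regulatory Registration not required.
Art. XII. vehicles 12 ≤ 14 → Municipal License required.
Art. XIII. boards or breeds animals → exempt from General Business Authorization.
Art. XIV. vehicles 12 < 18 → Fleet License not required.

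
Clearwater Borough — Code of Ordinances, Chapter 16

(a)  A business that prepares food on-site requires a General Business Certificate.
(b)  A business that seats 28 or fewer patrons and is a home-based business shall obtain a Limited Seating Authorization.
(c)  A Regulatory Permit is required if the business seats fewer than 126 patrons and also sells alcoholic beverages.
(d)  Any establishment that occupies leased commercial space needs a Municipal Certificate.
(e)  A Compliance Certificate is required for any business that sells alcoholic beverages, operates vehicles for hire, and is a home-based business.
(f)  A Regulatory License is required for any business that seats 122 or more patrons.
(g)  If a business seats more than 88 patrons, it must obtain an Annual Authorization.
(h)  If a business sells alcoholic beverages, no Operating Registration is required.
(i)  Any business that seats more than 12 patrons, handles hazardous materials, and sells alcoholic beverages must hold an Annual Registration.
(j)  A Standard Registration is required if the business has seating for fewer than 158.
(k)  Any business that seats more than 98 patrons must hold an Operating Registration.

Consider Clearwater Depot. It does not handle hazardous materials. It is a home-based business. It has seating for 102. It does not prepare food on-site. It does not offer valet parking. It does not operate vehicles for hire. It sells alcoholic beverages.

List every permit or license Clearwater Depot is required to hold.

Annual Authorization, Regulatory Permit, Standard Registration

(a) does not prepare food on-site → General Business Certificate not required.
(b) seating 102 > 28; is a home-based business → Limited Seating Authorization not required.
(c) seating 102 < 126; sells alcoholic beverages → Regulatory Permit required.
(d) is a home-based business (not: occupies leased commercial space) → Municipal Certificate not required.
(e) sells alcoholic beverages; does not operate vehicles for hire; is a home-based business → Compliance Certificate not required.
(f) seating 102 < 122 → Regulatory License not required.
(g) seating 102 > 88 → Annual Authorization required.
(h) sells alcoholic beverages → exempt from Operating Registration.
(i) seating 102 > 12; does not handle hazardous materials; sells alcoholic beverages → Annual Registration not required.
(j) seating 102 < 158 → Standard Registration required.
(k) seating 102 > 98 → Operating Registration required.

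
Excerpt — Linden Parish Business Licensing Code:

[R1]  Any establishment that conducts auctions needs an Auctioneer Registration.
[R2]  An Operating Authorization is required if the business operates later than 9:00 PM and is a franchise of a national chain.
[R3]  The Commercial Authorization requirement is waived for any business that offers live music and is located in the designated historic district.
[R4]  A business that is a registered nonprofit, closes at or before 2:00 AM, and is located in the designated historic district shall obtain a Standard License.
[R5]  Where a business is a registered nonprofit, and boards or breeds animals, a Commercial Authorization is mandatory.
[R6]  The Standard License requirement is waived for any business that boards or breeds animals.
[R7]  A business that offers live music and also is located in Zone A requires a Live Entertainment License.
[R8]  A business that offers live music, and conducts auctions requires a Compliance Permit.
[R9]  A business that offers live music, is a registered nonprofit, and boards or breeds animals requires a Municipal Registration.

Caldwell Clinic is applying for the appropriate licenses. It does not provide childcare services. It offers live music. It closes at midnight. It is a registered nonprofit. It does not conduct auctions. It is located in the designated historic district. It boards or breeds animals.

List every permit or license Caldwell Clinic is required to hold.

Municipal Registration

[R1] does not conduct auctions → Auctioneer Registration not required.
[R2] closes midnight, after 9:00 PM; is a registered nonprofit (not: is a franchise of a national chain) → Operating Authorization not required.
[R3] offers live music; is located in the designated historic district → exempt from Commercial Authorization.
[R4] is a registered nonprofit; closes midnight, at/before 2:00 AM; is located in the designated historic district → Standard License required.
[R5] is a registered nonprofit; boards or breeds animals → Commercial Authorization required.
[R6] boards or breeds animals → exempt from Standard License.
[R7] offers live music; is located in the designated historic district (not: is located in Zone A) → Live Entertainment License not required.
[R8] offers live music; does not conduct auctions → Compliance Permit not required.
[R9] offers live music; is a registered nonprofit; boards or breeds animals → Municipal Registration required.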